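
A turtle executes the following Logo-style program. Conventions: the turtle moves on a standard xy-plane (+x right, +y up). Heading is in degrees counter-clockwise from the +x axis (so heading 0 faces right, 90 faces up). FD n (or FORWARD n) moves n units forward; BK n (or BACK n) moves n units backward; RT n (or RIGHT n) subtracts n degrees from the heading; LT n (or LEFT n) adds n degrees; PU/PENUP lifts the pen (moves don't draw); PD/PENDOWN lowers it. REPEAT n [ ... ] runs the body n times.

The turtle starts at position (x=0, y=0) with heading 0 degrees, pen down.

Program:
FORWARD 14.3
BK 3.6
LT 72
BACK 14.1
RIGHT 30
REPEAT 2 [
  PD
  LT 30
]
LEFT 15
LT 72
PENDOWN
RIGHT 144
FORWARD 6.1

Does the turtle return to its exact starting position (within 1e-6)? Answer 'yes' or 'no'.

Executing turtle program step by step:
Start: pos=(0,0), heading=0, pen down
FD 14.3: (0,0) -> (14.3,0) [heading=0, draw]
BK 3.6: (14.3,0) -> (10.7,0) [heading=0, draw]
LT 72: heading 0 -> 72
BK 14.1: (10.7,0) -> (6.343,-13.41) [heading=72, draw]
RT 30: heading 72 -> 42
REPEAT 2 [
  -- iteration 1/2 --
  PD: pen down
  LT 30: heading 42 -> 72
  -- iteration 2/2 --
  PD: pen down
  LT 30: heading 72 -> 102
]
LT 15: heading 102 -> 117
LT 72: heading 117 -> 189
PD: pen down
RT 144: heading 189 -> 45
FD 6.1: (6.343,-13.41) -> (10.656,-9.097) [heading=45, draw]
Final: pos=(10.656,-9.097), heading=45, 4 segment(s) drawn

Start position: (0, 0)
Final position: (10.656, -9.097)
Distance = 14.011; >= 1e-6 -> NOT closed

Answer: no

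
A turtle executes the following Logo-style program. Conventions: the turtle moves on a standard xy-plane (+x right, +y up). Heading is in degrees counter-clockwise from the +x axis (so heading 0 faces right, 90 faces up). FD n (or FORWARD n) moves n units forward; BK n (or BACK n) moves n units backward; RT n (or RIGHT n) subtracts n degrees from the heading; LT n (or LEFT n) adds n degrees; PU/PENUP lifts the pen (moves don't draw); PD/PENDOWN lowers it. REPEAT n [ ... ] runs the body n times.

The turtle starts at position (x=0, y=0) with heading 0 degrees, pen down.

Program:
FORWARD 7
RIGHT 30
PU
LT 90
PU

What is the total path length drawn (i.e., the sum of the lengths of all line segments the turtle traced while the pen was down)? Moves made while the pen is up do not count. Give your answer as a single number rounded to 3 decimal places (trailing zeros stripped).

Executing turtle program step by step:
Start: pos=(0,0), heading=0, pen down
FD 7: (0,0) -> (7,0) [heading=0, draw]
RT 30: heading 0 -> 330
PU: pen up
LT 90: heading 330 -> 60
PU: pen up
Final: pos=(7,0), heading=60, 1 segment(s) drawn

Segment lengths:
  seg 1: (0,0) -> (7,0), length = 7
Total = 7

Answer: 7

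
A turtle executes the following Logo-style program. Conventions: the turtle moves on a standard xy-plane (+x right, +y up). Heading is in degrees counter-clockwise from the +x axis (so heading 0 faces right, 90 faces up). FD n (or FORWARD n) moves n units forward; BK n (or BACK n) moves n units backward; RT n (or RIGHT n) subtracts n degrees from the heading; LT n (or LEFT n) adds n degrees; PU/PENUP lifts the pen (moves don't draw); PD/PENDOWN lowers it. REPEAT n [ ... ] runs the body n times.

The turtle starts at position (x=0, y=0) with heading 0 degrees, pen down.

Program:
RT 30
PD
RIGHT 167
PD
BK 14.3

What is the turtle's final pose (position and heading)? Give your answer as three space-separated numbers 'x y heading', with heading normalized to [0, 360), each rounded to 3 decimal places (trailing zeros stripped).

Answer: 13.675 -4.181 163

Derivation:
Executing turtle program step by step:
Start: pos=(0,0), heading=0, pen down
RT 30: heading 0 -> 330
PD: pen down
RT 167: heading 330 -> 163
PD: pen down
BK 14.3: (0,0) -> (13.675,-4.181) [heading=163, draw]
Final: pos=(13.675,-4.181), heading=163, 1 segment(s) drawn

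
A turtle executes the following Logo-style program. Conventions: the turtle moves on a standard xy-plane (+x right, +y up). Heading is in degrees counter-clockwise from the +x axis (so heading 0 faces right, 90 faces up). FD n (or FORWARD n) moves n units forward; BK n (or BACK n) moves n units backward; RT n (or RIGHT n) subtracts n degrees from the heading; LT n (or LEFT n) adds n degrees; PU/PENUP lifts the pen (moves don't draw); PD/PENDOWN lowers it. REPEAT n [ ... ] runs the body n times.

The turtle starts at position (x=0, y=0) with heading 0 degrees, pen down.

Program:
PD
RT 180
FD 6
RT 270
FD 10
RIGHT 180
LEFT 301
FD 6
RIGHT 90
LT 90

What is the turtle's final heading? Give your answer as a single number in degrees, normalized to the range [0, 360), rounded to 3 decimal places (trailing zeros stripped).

Executing turtle program step by step:
Start: pos=(0,0), heading=0, pen down
PD: pen down
RT 180: heading 0 -> 180
FD 6: (0,0) -> (-6,0) [heading=180, draw]
RT 270: heading 180 -> 270
FD 10: (-6,0) -> (-6,-10) [heading=270, draw]
RT 180: heading 270 -> 90
LT 301: heading 90 -> 31
FD 6: (-6,-10) -> (-0.857,-6.91) [heading=31, draw]
RT 90: heading 31 -> 301
LT 90: heading 301 -> 31
Final: pos=(-0.857,-6.91), heading=31, 3 segment(s) drawn

Answer: 31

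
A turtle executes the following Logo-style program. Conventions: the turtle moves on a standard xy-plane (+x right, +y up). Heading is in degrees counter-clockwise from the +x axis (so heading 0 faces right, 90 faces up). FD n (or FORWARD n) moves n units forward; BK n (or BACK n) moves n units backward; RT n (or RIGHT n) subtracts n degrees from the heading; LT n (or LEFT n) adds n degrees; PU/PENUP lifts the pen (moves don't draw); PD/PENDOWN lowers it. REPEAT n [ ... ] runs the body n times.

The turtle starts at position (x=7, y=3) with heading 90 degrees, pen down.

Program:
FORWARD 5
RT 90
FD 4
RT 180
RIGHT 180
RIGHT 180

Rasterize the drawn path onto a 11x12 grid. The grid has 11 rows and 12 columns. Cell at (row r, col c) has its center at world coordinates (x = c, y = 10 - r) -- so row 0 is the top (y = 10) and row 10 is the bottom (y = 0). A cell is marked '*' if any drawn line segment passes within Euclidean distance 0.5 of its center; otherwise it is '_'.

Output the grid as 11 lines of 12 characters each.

Answer: ____________
____________
_______*****
_______*____
_______*____
_______*____
_______*____
_______*____
____________
____________
____________

Derivation:
Segment 0: (7,3) -> (7,8)
Segment 1: (7,8) -> (11,8)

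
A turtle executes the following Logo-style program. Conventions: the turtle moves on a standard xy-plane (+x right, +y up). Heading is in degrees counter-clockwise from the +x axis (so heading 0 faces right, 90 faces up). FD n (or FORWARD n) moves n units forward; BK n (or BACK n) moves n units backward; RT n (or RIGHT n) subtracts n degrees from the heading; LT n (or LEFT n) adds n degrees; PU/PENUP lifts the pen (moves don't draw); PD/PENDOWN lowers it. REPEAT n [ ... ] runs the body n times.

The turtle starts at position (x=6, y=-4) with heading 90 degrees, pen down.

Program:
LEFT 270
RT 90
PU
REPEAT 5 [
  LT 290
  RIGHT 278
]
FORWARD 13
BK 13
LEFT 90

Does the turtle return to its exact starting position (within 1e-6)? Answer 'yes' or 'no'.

Executing turtle program step by step:
Start: pos=(6,-4), heading=90, pen down
LT 270: heading 90 -> 0
RT 90: heading 0 -> 270
PU: pen up
REPEAT 5 [
  -- iteration 1/5 --
  LT 290: heading 270 -> 200
  RT 278: heading 200 -> 282
  -- iteration 2/5 --
  LT 290: heading 282 -> 212
  RT 278: heading 212 -> 294
  -- iteration 3/5 --
  LT 290: heading 294 -> 224
  RT 278: heading 224 -> 306
  -- iteration 4/5 --
  LT 290: heading 306 -> 236
  RT 278: heading 236 -> 318
  -- iteration 5/5 --
  LT 290: heading 318 -> 248
  RT 278: heading 248 -> 330
]
FD 13: (6,-4) -> (17.258,-10.5) [heading=330, move]
BK 13: (17.258,-10.5) -> (6,-4) [heading=330, move]
LT 90: heading 330 -> 60
Final: pos=(6,-4), heading=60, 0 segment(s) drawn

Start position: (6, -4)
Final position: (6, -4)
Distance = 0; < 1e-6 -> CLOSED

Answer: yes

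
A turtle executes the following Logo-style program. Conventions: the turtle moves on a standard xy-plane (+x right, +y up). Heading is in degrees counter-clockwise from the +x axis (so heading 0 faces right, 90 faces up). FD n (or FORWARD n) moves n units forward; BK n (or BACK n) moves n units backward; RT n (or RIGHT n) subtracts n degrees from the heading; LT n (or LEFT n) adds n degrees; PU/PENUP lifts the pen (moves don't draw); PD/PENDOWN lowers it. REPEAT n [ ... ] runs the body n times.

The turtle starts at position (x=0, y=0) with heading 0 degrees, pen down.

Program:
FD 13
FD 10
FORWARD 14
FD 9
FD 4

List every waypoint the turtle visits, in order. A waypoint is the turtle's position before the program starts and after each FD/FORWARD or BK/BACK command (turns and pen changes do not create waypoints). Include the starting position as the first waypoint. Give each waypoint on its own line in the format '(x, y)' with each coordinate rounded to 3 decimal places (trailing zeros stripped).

Answer: (0, 0)
(13, 0)
(23, 0)
(37, 0)
(46, 0)
(50, 0)

Derivation:
Executing turtle program step by step:
Start: pos=(0,0), heading=0, pen down
FD 13: (0,0) -> (13,0) [heading=0, draw]
FD 10: (13,0) -> (23,0) [heading=0, draw]
FD 14: (23,0) -> (37,0) [heading=0, draw]
FD 9: (37,0) -> (46,0) [heading=0, draw]
FD 4: (46,0) -> (50,0) [heading=0, draw]
Final: pos=(50,0), heading=0, 5 segment(s) drawn
Waypoints (6 total):
(0, 0)
(13, 0)
(23, 0)
(37, 0)
(46, 0)
(50, 0)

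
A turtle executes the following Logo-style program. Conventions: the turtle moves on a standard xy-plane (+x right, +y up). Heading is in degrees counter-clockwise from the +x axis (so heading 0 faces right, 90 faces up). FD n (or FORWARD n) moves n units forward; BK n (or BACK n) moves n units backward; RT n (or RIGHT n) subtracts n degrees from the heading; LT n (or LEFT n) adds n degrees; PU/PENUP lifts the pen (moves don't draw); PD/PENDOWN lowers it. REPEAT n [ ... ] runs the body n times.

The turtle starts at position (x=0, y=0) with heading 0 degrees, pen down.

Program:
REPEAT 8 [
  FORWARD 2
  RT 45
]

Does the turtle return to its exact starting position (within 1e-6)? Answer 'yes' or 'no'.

Executing turtle program step by step:
Start: pos=(0,0), heading=0, pen down
REPEAT 8 [
  -- iteration 1/8 --
  FD 2: (0,0) -> (2,0) [heading=0, draw]
  RT 45: heading 0 -> 315
  -- iteration 2/8 --
  FD 2: (2,0) -> (3.414,-1.414) [heading=315, draw]
  RT 45: heading 315 -> 270
  -- iteration 3/8 --
  FD 2: (3.414,-1.414) -> (3.414,-3.414) [heading=270, draw]
  RT 45: heading 270 -> 225
  -- iteration 4/8 --
  FD 2: (3.414,-3.414) -> (2,-4.828) [heading=225, draw]
  RT 45: heading 225 -> 180
  -- iteration 5/8 --
  FD 2: (2,-4.828) -> (0,-4.828) [heading=180, draw]
  RT 45: heading 180 -> 135
  -- iteration 6/8 --
  FD 2: (0,-4.828) -> (-1.414,-3.414) [heading=135, draw]
  RT 45: heading 135 -> 90
  -- iteration 7/8 --
  FD 2: (-1.414,-3.414) -> (-1.414,-1.414) [heading=90, draw]
  RT 45: heading 90 -> 45
  -- iteration 8/8 --
  FD 2: (-1.414,-1.414) -> (0,0) [heading=45, draw]
  RT 45: heading 45 -> 0
]
Final: pos=(0,0), heading=0, 8 segment(s) drawn

Start position: (0, 0)
Final position: (0, 0)
Distance = 0; < 1e-6 -> CLOSED

Answer: yes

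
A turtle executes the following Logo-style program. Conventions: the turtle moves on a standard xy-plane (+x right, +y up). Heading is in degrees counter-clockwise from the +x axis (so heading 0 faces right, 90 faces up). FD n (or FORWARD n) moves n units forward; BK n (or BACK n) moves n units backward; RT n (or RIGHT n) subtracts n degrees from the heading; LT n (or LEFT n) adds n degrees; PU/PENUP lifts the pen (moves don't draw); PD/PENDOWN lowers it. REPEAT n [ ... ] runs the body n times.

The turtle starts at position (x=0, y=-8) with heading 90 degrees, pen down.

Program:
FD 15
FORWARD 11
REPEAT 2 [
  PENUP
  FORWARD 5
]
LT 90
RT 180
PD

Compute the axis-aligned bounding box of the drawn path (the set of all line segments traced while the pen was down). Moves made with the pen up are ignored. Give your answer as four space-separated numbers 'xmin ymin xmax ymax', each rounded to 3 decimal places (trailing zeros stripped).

Executing turtle program step by step:
Start: pos=(0,-8), heading=90, pen down
FD 15: (0,-8) -> (0,7) [heading=90, draw]
FD 11: (0,7) -> (0,18) [heading=90, draw]
REPEAT 2 [
  -- iteration 1/2 --
  PU: pen up
  FD 5: (0,18) -> (0,23) [heading=90, move]
  -- iteration 2/2 --
  PU: pen up
  FD 5: (0,23) -> (0,28) [heading=90, move]
]
LT 90: heading 90 -> 180
RT 180: heading 180 -> 0
PD: pen down
Final: pos=(0,28), heading=0, 2 segment(s) drawn

Segment endpoints: x in {0, 0, 0}, y in {-8, 7, 18}
xmin=0, ymin=-8, xmax=0, ymax=18

Answer: 0 -8 0 18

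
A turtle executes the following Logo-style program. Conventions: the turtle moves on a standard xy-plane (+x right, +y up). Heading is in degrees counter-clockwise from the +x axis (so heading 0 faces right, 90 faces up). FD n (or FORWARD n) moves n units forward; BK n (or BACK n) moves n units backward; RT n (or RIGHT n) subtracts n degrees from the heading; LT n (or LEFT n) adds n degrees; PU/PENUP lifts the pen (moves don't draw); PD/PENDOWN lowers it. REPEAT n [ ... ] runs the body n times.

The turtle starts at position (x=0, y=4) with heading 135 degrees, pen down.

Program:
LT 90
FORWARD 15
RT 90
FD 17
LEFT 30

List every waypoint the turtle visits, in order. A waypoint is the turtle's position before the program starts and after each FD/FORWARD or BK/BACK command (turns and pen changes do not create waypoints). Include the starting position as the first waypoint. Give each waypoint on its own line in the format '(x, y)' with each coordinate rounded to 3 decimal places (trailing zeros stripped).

Executing turtle program step by step:
Start: pos=(0,4), heading=135, pen down
LT 90: heading 135 -> 225
FD 15: (0,4) -> (-10.607,-6.607) [heading=225, draw]
RT 90: heading 225 -> 135
FD 17: (-10.607,-6.607) -> (-22.627,5.414) [heading=135, draw]
LT 30: heading 135 -> 165
Final: pos=(-22.627,5.414), heading=165, 2 segment(s) drawn
Waypoints (3 total):
(0, 4)
(-10.607, -6.607)
(-22.627, 5.414)

Answer: (0, 4)
(-10.607, -6.607)
(-22.627, 5.414)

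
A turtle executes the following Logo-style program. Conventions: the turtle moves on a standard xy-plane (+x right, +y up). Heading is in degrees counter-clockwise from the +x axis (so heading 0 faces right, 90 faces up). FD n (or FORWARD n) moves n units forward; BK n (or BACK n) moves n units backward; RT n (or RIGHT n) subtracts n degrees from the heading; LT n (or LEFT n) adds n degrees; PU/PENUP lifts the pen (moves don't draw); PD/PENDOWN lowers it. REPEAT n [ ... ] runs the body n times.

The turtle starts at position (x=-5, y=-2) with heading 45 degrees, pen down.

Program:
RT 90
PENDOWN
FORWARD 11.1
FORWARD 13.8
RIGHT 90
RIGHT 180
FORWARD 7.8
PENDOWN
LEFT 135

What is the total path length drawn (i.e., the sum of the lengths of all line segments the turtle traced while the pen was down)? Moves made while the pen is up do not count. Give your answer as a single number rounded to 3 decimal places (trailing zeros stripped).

Answer: 32.7

Derivation:
Executing turtle program step by step:
Start: pos=(-5,-2), heading=45, pen down
RT 90: heading 45 -> 315
PD: pen down
FD 11.1: (-5,-2) -> (2.849,-9.849) [heading=315, draw]
FD 13.8: (2.849,-9.849) -> (12.607,-19.607) [heading=315, draw]
RT 90: heading 315 -> 225
RT 180: heading 225 -> 45
FD 7.8: (12.607,-19.607) -> (18.122,-14.092) [heading=45, draw]
PD: pen down
LT 135: heading 45 -> 180
Final: pos=(18.122,-14.092), heading=180, 3 segment(s) drawn

Segment lengths:
  seg 1: (-5,-2) -> (2.849,-9.849), length = 11.1
  seg 2: (2.849,-9.849) -> (12.607,-19.607), length = 13.8
  seg 3: (12.607,-19.607) -> (18.122,-14.092), length = 7.8
Total = 32.7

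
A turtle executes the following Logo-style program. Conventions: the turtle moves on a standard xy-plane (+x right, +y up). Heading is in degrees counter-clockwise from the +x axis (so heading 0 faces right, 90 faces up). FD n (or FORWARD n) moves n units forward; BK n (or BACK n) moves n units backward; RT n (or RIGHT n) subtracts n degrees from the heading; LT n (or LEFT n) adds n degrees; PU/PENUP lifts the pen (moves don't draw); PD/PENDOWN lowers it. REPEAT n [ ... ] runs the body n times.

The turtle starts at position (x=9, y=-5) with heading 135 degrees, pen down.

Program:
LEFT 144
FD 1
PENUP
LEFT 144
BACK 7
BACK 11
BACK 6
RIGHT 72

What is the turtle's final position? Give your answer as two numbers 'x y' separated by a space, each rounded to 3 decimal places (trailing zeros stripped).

Answer: -1.739 -27.372

Derivation:
Executing turtle program step by step:
Start: pos=(9,-5), heading=135, pen down
LT 144: heading 135 -> 279
FD 1: (9,-5) -> (9.156,-5.988) [heading=279, draw]
PU: pen up
LT 144: heading 279 -> 63
BK 7: (9.156,-5.988) -> (5.979,-12.225) [heading=63, move]
BK 11: (5.979,-12.225) -> (0.985,-22.026) [heading=63, move]
BK 6: (0.985,-22.026) -> (-1.739,-27.372) [heading=63, move]
RT 72: heading 63 -> 351
Final: pos=(-1.739,-27.372), heading=351, 1 segment(s) drawn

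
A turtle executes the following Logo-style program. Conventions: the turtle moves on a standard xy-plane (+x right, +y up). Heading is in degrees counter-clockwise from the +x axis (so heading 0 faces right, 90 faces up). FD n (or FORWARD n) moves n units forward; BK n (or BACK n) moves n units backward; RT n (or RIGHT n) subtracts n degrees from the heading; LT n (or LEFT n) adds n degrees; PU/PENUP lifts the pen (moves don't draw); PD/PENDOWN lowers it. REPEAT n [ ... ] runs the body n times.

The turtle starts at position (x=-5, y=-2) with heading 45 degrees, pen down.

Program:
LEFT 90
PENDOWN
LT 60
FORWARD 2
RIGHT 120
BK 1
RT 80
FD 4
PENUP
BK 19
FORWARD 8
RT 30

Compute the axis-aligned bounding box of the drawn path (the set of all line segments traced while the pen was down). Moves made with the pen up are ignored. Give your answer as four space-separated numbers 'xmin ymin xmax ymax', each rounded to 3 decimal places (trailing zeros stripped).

Answer: -7.191 -3.832 -3.206 -2

Derivation:
Executing turtle program step by step:
Start: pos=(-5,-2), heading=45, pen down
LT 90: heading 45 -> 135
PD: pen down
LT 60: heading 135 -> 195
FD 2: (-5,-2) -> (-6.932,-2.518) [heading=195, draw]
RT 120: heading 195 -> 75
BK 1: (-6.932,-2.518) -> (-7.191,-3.484) [heading=75, draw]
RT 80: heading 75 -> 355
FD 4: (-7.191,-3.484) -> (-3.206,-3.832) [heading=355, draw]
PU: pen up
BK 19: (-3.206,-3.832) -> (-22.134,-2.176) [heading=355, move]
FD 8: (-22.134,-2.176) -> (-14.164,-2.873) [heading=355, move]
RT 30: heading 355 -> 325
Final: pos=(-14.164,-2.873), heading=325, 3 segment(s) drawn

Segment endpoints: x in {-7.191, -6.932, -5, -3.206}, y in {-3.832, -3.484, -2.518, -2}
xmin=-7.191, ymin=-3.832, xmax=-3.206, ymax=-2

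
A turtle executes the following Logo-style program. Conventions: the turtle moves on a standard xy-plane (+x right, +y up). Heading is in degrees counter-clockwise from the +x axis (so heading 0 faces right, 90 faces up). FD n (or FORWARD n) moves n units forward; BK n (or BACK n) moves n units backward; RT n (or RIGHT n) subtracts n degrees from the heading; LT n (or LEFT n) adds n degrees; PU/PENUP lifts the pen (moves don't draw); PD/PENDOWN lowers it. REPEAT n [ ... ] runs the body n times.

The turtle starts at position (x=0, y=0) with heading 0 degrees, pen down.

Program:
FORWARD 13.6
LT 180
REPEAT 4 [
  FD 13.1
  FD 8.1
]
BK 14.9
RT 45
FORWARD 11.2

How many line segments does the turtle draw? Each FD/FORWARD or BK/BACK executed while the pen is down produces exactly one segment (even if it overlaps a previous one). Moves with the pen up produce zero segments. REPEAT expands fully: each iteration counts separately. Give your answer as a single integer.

Answer: 11

Derivation:
Executing turtle program step by step:
Start: pos=(0,0), heading=0, pen down
FD 13.6: (0,0) -> (13.6,0) [heading=0, draw]
LT 180: heading 0 -> 180
REPEAT 4 [
  -- iteration 1/4 --
  FD 13.1: (13.6,0) -> (0.5,0) [heading=180, draw]
  FD 8.1: (0.5,0) -> (-7.6,0) [heading=180, draw]
  -- iteration 2/4 --
  FD 13.1: (-7.6,0) -> (-20.7,0) [heading=180, draw]
  FD 8.1: (-20.7,0) -> (-28.8,0) [heading=180, draw]
  -- iteration 3/4 --
  FD 13.1: (-28.8,0) -> (-41.9,0) [heading=180, draw]
  FD 8.1: (-41.9,0) -> (-50,0) [heading=180, draw]
  -- iteration 4/4 --
  FD 13.1: (-50,0) -> (-63.1,0) [heading=180, draw]
  FD 8.1: (-63.1,0) -> (-71.2,0) [heading=180, draw]
]
BK 14.9: (-71.2,0) -> (-56.3,0) [heading=180, draw]
RT 45: heading 180 -> 135
FD 11.2: (-56.3,0) -> (-64.22,7.92) [heading=135, draw]
Final: pos=(-64.22,7.92), heading=135, 11 segment(s) drawn
Segments drawn: 11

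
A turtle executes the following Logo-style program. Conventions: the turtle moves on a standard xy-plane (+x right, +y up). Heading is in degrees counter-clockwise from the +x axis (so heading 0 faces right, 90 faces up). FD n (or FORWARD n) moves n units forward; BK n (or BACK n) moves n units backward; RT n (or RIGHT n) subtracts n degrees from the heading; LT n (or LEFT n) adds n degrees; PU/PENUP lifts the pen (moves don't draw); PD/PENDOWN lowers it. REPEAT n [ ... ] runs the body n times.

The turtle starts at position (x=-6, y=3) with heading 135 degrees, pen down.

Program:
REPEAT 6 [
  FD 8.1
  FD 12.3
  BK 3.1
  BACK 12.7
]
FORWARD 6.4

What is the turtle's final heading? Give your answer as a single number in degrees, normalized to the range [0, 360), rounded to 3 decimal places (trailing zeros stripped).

Answer: 135

Derivation:
Executing turtle program step by step:
Start: pos=(-6,3), heading=135, pen down
REPEAT 6 [
  -- iteration 1/6 --
  FD 8.1: (-6,3) -> (-11.728,8.728) [heading=135, draw]
  FD 12.3: (-11.728,8.728) -> (-20.425,17.425) [heading=135, draw]
  BK 3.1: (-20.425,17.425) -> (-18.233,15.233) [heading=135, draw]
  BK 12.7: (-18.233,15.233) -> (-9.253,6.253) [heading=135, draw]
  -- iteration 2/6 --
  FD 8.1: (-9.253,6.253) -> (-14.98,11.98) [heading=135, draw]
  FD 12.3: (-14.98,11.98) -> (-23.678,20.678) [heading=135, draw]
  BK 3.1: (-23.678,20.678) -> (-21.486,18.486) [heading=135, draw]
  BK 12.7: (-21.486,18.486) -> (-12.505,9.505) [heading=135, draw]
  -- iteration 3/6 --
  FD 8.1: (-12.505,9.505) -> (-18.233,15.233) [heading=135, draw]
  FD 12.3: (-18.233,15.233) -> (-26.93,23.93) [heading=135, draw]
  BK 3.1: (-26.93,23.93) -> (-24.738,21.738) [heading=135, draw]
  BK 12.7: (-24.738,21.738) -> (-15.758,12.758) [heading=135, draw]
  -- iteration 4/6 --
  FD 8.1: (-15.758,12.758) -> (-21.486,18.486) [heading=135, draw]
  FD 12.3: (-21.486,18.486) -> (-30.183,27.183) [heading=135, draw]
  BK 3.1: (-30.183,27.183) -> (-27.991,24.991) [heading=135, draw]
  BK 12.7: (-27.991,24.991) -> (-19.011,16.011) [heading=135, draw]
  -- iteration 5/6 --
  FD 8.1: (-19.011,16.011) -> (-24.738,21.738) [heading=135, draw]
  FD 12.3: (-24.738,21.738) -> (-33.436,30.436) [heading=135, draw]
  BK 3.1: (-33.436,30.436) -> (-31.244,28.244) [heading=135, draw]
  BK 12.7: (-31.244,28.244) -> (-22.263,19.263) [heading=135, draw]
  -- iteration 6/6 --
  FD 8.1: (-22.263,19.263) -> (-27.991,24.991) [heading=135, draw]
  FD 12.3: (-27.991,24.991) -> (-36.688,33.688) [heading=135, draw]
  BK 3.1: (-36.688,33.688) -> (-34.496,31.496) [heading=135, draw]
  BK 12.7: (-34.496,31.496) -> (-25.516,22.516) [heading=135, draw]
]
FD 6.4: (-25.516,22.516) -> (-30.042,27.042) [heading=135, draw]
Final: pos=(-30.042,27.042), heading=135, 25 segment(s) drawn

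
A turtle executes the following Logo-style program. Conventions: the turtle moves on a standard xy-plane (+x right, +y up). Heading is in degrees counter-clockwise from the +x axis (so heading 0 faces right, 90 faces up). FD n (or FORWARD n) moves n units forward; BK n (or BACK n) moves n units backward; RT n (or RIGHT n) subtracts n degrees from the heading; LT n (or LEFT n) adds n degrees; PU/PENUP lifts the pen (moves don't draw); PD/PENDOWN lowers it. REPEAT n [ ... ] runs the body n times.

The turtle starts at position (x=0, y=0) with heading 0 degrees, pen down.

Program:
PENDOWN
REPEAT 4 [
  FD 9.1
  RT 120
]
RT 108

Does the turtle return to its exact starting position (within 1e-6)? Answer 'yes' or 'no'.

Executing turtle program step by step:
Start: pos=(0,0), heading=0, pen down
PD: pen down
REPEAT 4 [
  -- iteration 1/4 --
  FD 9.1: (0,0) -> (9.1,0) [heading=0, draw]
  RT 120: heading 0 -> 240
  -- iteration 2/4 --
  FD 9.1: (9.1,0) -> (4.55,-7.881) [heading=240, draw]
  RT 120: heading 240 -> 120
  -- iteration 3/4 --
  FD 9.1: (4.55,-7.881) -> (0,0) [heading=120, draw]
  RT 120: heading 120 -> 0
  -- iteration 4/4 --
  FD 9.1: (0,0) -> (9.1,0) [heading=0, draw]
  RT 120: heading 0 -> 240
]
RT 108: heading 240 -> 132
Final: pos=(9.1,0), heading=132, 4 segment(s) drawn

Start position: (0, 0)
Final position: (9.1, 0)
Distance = 9.1; >= 1e-6 -> NOT closed

Answer: no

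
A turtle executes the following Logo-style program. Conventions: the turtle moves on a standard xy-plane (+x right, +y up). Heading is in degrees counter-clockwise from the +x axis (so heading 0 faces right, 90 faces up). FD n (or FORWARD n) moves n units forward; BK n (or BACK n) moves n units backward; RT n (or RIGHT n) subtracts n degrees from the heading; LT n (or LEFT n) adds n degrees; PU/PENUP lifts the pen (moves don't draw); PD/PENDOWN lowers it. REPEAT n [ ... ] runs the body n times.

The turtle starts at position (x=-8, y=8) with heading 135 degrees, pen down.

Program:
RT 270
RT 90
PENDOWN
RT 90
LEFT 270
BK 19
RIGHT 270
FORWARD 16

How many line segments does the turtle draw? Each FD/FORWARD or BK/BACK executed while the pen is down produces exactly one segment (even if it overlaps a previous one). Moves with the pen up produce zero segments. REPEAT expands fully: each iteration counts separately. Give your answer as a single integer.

Executing turtle program step by step:
Start: pos=(-8,8), heading=135, pen down
RT 270: heading 135 -> 225
RT 90: heading 225 -> 135
PD: pen down
RT 90: heading 135 -> 45
LT 270: heading 45 -> 315
BK 19: (-8,8) -> (-21.435,21.435) [heading=315, draw]
RT 270: heading 315 -> 45
FD 16: (-21.435,21.435) -> (-10.121,32.749) [heading=45, draw]
Final: pos=(-10.121,32.749), heading=45, 2 segment(s) drawn
Segments drawn: 2

Answer: 2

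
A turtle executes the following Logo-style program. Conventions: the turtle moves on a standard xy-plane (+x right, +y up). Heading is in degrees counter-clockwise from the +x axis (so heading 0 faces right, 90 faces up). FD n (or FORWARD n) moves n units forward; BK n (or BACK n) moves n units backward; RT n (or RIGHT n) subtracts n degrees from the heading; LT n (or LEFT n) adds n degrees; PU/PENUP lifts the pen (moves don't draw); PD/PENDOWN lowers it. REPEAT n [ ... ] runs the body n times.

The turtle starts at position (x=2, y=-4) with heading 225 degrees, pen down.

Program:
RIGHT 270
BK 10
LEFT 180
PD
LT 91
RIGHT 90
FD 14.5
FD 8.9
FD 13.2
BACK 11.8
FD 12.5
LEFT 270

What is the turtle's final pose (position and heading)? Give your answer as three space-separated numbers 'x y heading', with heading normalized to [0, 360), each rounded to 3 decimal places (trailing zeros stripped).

Executing turtle program step by step:
Start: pos=(2,-4), heading=225, pen down
RT 270: heading 225 -> 315
BK 10: (2,-4) -> (-5.071,3.071) [heading=315, draw]
LT 180: heading 315 -> 135
PD: pen down
LT 91: heading 135 -> 226
RT 90: heading 226 -> 136
FD 14.5: (-5.071,3.071) -> (-15.501,13.144) [heading=136, draw]
FD 8.9: (-15.501,13.144) -> (-21.904,19.326) [heading=136, draw]
FD 13.2: (-21.904,19.326) -> (-31.399,28.496) [heading=136, draw]
BK 11.8: (-31.399,28.496) -> (-22.911,20.299) [heading=136, draw]
FD 12.5: (-22.911,20.299) -> (-31.902,28.982) [heading=136, draw]
LT 270: heading 136 -> 46
Final: pos=(-31.902,28.982), heading=46, 6 segment(s) drawn

Answer: -31.902 28.982 46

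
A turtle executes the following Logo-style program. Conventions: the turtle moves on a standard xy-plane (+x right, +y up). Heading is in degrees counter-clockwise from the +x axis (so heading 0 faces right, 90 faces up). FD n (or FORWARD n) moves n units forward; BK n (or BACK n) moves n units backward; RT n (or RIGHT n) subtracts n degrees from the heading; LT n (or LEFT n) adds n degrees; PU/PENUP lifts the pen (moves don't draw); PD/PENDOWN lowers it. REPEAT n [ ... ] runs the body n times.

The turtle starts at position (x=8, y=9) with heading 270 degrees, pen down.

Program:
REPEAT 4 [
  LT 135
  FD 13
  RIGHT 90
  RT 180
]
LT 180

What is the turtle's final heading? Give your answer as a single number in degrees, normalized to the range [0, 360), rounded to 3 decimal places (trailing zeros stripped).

Answer: 270

Derivation:
Executing turtle program step by step:
Start: pos=(8,9), heading=270, pen down
REPEAT 4 [
  -- iteration 1/4 --
  LT 135: heading 270 -> 45
  FD 13: (8,9) -> (17.192,18.192) [heading=45, draw]
  RT 90: heading 45 -> 315
  RT 180: heading 315 -> 135
  -- iteration 2/4 --
  LT 135: heading 135 -> 270
  FD 13: (17.192,18.192) -> (17.192,5.192) [heading=270, draw]
  RT 90: heading 270 -> 180
  RT 180: heading 180 -> 0
  -- iteration 3/4 --
  LT 135: heading 0 -> 135
  FD 13: (17.192,5.192) -> (8,14.385) [heading=135, draw]
  RT 90: heading 135 -> 45
  RT 180: heading 45 -> 225
  -- iteration 4/4 --
  LT 135: heading 225 -> 0
  FD 13: (8,14.385) -> (21,14.385) [heading=0, draw]
  RT 90: heading 0 -> 270
  RT 180: heading 270 -> 90
]
LT 180: heading 90 -> 270
Final: pos=(21,14.385), heading=270, 4 segment(s) drawn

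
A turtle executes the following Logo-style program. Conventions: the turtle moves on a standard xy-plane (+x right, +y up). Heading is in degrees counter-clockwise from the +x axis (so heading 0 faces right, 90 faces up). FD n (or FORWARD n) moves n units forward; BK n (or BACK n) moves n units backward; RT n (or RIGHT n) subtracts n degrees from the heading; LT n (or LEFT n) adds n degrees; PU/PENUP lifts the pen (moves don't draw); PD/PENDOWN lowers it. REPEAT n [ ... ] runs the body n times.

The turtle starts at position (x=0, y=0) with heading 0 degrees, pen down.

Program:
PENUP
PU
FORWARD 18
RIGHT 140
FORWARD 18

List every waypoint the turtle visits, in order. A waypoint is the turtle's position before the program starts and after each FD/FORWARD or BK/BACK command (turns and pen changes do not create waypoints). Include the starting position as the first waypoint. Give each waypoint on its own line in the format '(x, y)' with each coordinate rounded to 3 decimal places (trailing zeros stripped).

Executing turtle program step by step:
Start: pos=(0,0), heading=0, pen down
PU: pen up
PU: pen up
FD 18: (0,0) -> (18,0) [heading=0, move]
RT 140: heading 0 -> 220
FD 18: (18,0) -> (4.211,-11.57) [heading=220, move]
Final: pos=(4.211,-11.57), heading=220, 0 segment(s) drawn
Waypoints (3 total):
(0, 0)
(18, 0)
(4.211, -11.57)

Answer: (0, 0)
(18, 0)
(4.211, -11.57)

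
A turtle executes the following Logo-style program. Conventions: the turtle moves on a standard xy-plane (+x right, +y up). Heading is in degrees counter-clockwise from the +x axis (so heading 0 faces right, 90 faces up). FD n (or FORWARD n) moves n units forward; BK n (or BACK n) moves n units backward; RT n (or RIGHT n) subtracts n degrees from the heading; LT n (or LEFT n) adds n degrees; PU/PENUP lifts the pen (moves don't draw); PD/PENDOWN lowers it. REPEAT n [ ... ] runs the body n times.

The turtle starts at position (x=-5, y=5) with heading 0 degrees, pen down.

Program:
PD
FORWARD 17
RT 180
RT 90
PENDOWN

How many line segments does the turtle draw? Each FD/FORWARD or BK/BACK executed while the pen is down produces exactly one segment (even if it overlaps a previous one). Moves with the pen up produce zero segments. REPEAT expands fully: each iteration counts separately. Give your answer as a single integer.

Answer: 1

Derivation:
Executing turtle program step by step:
Start: pos=(-5,5), heading=0, pen down
PD: pen down
FD 17: (-5,5) -> (12,5) [heading=0, draw]
RT 180: heading 0 -> 180
RT 90: heading 180 -> 90
PD: pen down
Final: pos=(12,5), heading=90, 1 segment(s) drawn
Segments drawn: 1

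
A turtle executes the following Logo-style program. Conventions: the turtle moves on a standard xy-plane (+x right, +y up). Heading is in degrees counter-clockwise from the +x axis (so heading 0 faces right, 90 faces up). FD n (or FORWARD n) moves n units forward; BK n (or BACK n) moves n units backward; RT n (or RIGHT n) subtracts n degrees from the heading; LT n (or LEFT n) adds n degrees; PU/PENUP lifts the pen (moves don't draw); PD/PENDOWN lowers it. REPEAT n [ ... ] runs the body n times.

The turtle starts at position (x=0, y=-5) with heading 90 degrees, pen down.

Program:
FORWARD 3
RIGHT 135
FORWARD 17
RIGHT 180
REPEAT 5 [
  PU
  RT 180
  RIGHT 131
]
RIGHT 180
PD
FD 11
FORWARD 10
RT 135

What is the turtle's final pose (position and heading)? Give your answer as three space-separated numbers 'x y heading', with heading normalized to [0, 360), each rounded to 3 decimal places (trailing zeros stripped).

Executing turtle program step by step:
Start: pos=(0,-5), heading=90, pen down
FD 3: (0,-5) -> (0,-2) [heading=90, draw]
RT 135: heading 90 -> 315
FD 17: (0,-2) -> (12.021,-14.021) [heading=315, draw]
RT 180: heading 315 -> 135
REPEAT 5 [
  -- iteration 1/5 --
  PU: pen up
  RT 180: heading 135 -> 315
  RT 131: heading 315 -> 184
  -- iteration 2/5 --
  PU: pen up
  RT 180: heading 184 -> 4
  RT 131: heading 4 -> 233
  -- iteration 3/5 --
  PU: pen up
  RT 180: heading 233 -> 53
  RT 131: heading 53 -> 282
  -- iteration 4/5 --
  PU: pen up
  RT 180: heading 282 -> 102
  RT 131: heading 102 -> 331
  -- iteration 5/5 --
  PU: pen up
  RT 180: heading 331 -> 151
  RT 131: heading 151 -> 20
]
RT 180: heading 20 -> 200
PD: pen down
FD 11: (12.021,-14.021) -> (1.684,-17.783) [heading=200, draw]
FD 10: (1.684,-17.783) -> (-7.713,-21.203) [heading=200, draw]
RT 135: heading 200 -> 65
Final: pos=(-7.713,-21.203), heading=65, 4 segment(s) drawn

Answer: -7.713 -21.203 65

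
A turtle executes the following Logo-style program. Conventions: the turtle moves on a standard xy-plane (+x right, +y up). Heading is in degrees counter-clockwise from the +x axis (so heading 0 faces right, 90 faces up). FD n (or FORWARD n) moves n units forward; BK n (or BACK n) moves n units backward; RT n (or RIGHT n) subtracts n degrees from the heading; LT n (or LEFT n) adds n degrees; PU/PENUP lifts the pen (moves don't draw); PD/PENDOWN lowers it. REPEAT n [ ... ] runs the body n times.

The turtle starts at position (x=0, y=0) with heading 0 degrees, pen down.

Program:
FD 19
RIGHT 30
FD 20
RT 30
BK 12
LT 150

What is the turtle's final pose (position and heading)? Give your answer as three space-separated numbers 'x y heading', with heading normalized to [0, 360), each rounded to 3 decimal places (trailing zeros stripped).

Answer: 30.321 0.392 90

Derivation:
Executing turtle program step by step:
Start: pos=(0,0), heading=0, pen down
FD 19: (0,0) -> (19,0) [heading=0, draw]
RT 30: heading 0 -> 330
FD 20: (19,0) -> (36.321,-10) [heading=330, draw]
RT 30: heading 330 -> 300
BK 12: (36.321,-10) -> (30.321,0.392) [heading=300, draw]
LT 150: heading 300 -> 90
Final: pos=(30.321,0.392), heading=90, 3 segment(s) drawn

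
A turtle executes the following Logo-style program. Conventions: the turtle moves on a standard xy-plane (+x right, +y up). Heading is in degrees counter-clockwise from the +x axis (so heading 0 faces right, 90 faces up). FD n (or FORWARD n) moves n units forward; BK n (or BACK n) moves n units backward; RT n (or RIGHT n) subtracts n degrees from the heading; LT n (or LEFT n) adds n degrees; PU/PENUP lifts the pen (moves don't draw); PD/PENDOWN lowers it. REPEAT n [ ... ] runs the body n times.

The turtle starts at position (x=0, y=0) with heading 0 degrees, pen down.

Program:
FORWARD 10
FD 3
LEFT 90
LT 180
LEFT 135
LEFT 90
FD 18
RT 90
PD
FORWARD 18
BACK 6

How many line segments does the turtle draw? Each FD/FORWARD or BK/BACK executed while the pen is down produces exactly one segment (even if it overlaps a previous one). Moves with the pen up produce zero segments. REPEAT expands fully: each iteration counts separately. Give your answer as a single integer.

Executing turtle program step by step:
Start: pos=(0,0), heading=0, pen down
FD 10: (0,0) -> (10,0) [heading=0, draw]
FD 3: (10,0) -> (13,0) [heading=0, draw]
LT 90: heading 0 -> 90
LT 180: heading 90 -> 270
LT 135: heading 270 -> 45
LT 90: heading 45 -> 135
FD 18: (13,0) -> (0.272,12.728) [heading=135, draw]
RT 90: heading 135 -> 45
PD: pen down
FD 18: (0.272,12.728) -> (13,25.456) [heading=45, draw]
BK 6: (13,25.456) -> (8.757,21.213) [heading=45, draw]
Final: pos=(8.757,21.213), heading=45, 5 segment(s) drawn
Segments drawn: 5

Answer: 5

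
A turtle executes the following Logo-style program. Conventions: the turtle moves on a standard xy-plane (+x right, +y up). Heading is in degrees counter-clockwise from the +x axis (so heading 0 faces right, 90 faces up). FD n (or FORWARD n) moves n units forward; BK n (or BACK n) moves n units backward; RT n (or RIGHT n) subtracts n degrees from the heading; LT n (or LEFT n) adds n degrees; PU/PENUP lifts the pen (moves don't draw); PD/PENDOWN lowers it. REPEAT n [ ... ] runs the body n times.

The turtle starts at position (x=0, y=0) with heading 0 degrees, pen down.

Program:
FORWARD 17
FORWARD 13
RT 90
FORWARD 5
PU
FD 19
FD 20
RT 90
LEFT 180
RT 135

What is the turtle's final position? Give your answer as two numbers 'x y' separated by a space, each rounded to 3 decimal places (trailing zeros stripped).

Executing turtle program step by step:
Start: pos=(0,0), heading=0, pen down
FD 17: (0,0) -> (17,0) [heading=0, draw]
FD 13: (17,0) -> (30,0) [heading=0, draw]
RT 90: heading 0 -> 270
FD 5: (30,0) -> (30,-5) [heading=270, draw]
PU: pen up
FD 19: (30,-5) -> (30,-24) [heading=270, move]
FD 20: (30,-24) -> (30,-44) [heading=270, move]
RT 90: heading 270 -> 180
LT 180: heading 180 -> 0
RT 135: heading 0 -> 225
Final: pos=(30,-44), heading=225, 3 segment(s) drawn

Answer: 30 -44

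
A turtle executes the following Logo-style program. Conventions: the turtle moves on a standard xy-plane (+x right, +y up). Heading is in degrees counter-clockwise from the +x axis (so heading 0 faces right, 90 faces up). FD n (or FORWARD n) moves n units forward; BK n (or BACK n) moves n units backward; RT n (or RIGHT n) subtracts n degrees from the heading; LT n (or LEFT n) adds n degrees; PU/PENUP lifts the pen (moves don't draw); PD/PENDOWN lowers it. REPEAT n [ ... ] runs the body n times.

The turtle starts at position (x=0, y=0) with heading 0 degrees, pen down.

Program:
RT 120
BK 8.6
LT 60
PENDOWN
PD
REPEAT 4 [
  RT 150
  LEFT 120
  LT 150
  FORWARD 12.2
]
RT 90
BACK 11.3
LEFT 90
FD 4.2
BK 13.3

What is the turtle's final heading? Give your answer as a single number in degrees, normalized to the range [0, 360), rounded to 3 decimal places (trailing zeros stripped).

Executing turtle program step by step:
Start: pos=(0,0), heading=0, pen down
RT 120: heading 0 -> 240
BK 8.6: (0,0) -> (4.3,7.448) [heading=240, draw]
LT 60: heading 240 -> 300
PD: pen down
PD: pen down
REPEAT 4 [
  -- iteration 1/4 --
  RT 150: heading 300 -> 150
  LT 120: heading 150 -> 270
  LT 150: heading 270 -> 60
  FD 12.2: (4.3,7.448) -> (10.4,18.013) [heading=60, draw]
  -- iteration 2/4 --
  RT 150: heading 60 -> 270
  LT 120: heading 270 -> 30
  LT 150: heading 30 -> 180
  FD 12.2: (10.4,18.013) -> (-1.8,18.013) [heading=180, draw]
  -- iteration 3/4 --
  RT 150: heading 180 -> 30
  LT 120: heading 30 -> 150
  LT 150: heading 150 -> 300
  FD 12.2: (-1.8,18.013) -> (4.3,7.448) [heading=300, draw]
  -- iteration 4/4 --
  RT 150: heading 300 -> 150
  LT 120: heading 150 -> 270
  LT 150: heading 270 -> 60
  FD 12.2: (4.3,7.448) -> (10.4,18.013) [heading=60, draw]
]
RT 90: heading 60 -> 330
BK 11.3: (10.4,18.013) -> (0.614,23.663) [heading=330, draw]
LT 90: heading 330 -> 60
FD 4.2: (0.614,23.663) -> (2.714,27.301) [heading=60, draw]
BK 13.3: (2.714,27.301) -> (-3.936,15.782) [heading=60, draw]
Final: pos=(-3.936,15.782), heading=60, 8 segment(s) drawn

Answer: 60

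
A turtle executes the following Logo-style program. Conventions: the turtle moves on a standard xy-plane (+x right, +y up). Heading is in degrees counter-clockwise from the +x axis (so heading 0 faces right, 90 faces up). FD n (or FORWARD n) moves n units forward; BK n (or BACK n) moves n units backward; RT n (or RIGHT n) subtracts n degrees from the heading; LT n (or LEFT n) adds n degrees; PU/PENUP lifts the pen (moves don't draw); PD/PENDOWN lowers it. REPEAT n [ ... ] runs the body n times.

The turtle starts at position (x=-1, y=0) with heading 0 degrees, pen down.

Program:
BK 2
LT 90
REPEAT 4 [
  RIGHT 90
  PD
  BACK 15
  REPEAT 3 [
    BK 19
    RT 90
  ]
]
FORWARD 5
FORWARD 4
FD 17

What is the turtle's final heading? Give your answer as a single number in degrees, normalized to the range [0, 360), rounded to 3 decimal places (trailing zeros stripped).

Answer: 90

Derivation:
Executing turtle program step by step:
Start: pos=(-1,0), heading=0, pen down
BK 2: (-1,0) -> (-3,0) [heading=0, draw]
LT 90: heading 0 -> 90
REPEAT 4 [
  -- iteration 1/4 --
  RT 90: heading 90 -> 0
  PD: pen down
  BK 15: (-3,0) -> (-18,0) [heading=0, draw]
  REPEAT 3 [
    -- iteration 1/3 --
    BK 19: (-18,0) -> (-37,0) [heading=0, draw]
    RT 90: heading 0 -> 270
    -- iteration 2/3 --
    BK 19: (-37,0) -> (-37,19) [heading=270, draw]
    RT 90: heading 270 -> 180
    -- iteration 3/3 --
    BK 19: (-37,19) -> (-18,19) [heading=180, draw]
    RT 90: heading 180 -> 90
  ]
  -- iteration 2/4 --
  RT 90: heading 90 -> 0
  PD: pen down
  BK 15: (-18,19) -> (-33,19) [heading=0, draw]
  REPEAT 3 [
    -- iteration 1/3 --
    BK 19: (-33,19) -> (-52,19) [heading=0, draw]
    RT 90: heading 0 -> 270
    -- iteration 2/3 --
    BK 19: (-52,19) -> (-52,38) [heading=270, draw]
    RT 90: heading 270 -> 180
    -- iteration 3/3 --
    BK 19: (-52,38) -> (-33,38) [heading=180, draw]
    RT 90: heading 180 -> 90
  ]
  -- iteration 3/4 --
  RT 90: heading 90 -> 0
  PD: pen down
  BK 15: (-33,38) -> (-48,38) [heading=0, draw]
  REPEAT 3 [
    -- iteration 1/3 --
    BK 19: (-48,38) -> (-67,38) [heading=0, draw]
    RT 90: heading 0 -> 270
    -- iteration 2/3 --
    BK 19: (-67,38) -> (-67,57) [heading=270, draw]
    RT 90: heading 270 -> 180
    -- iteration 3/3 --
    BK 19: (-67,57) -> (-48,57) [heading=180, draw]
    RT 90: heading 180 -> 90
  ]
  -- iteration 4/4 --
  RT 90: heading 90 -> 0
  PD: pen down
  BK 15: (-48,57) -> (-63,57) [heading=0, draw]
  REPEAT 3 [
    -- iteration 1/3 --
    BK 19: (-63,57) -> (-82,57) [heading=0, draw]
    RT 90: heading 0 -> 270
    -- iteration 2/3 --
    BK 19: (-82,57) -> (-82,76) [heading=270, draw]
    RT 90: heading 270 -> 180
    -- iteration 3/3 --
    BK 19: (-82,76) -> (-63,76) [heading=180, draw]
    RT 90: heading 180 -> 90
  ]
]
FD 5: (-63,76) -> (-63,81) [heading=90, draw]
FD 4: (-63,81) -> (-63,85) [heading=90, draw]
FD 17: (-63,85) -> (-63,102) [heading=90, draw]
Final: pos=(-63,102), heading=90, 20 segment(s) drawn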